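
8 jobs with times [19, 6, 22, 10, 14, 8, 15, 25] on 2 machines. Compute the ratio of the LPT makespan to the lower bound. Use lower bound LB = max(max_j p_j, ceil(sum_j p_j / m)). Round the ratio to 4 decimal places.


LPT order: [25, 22, 19, 15, 14, 10, 8, 6]
Machine loads after assignment: [60, 59]
LPT makespan = 60
Lower bound = max(max_job, ceil(total/2)) = max(25, 60) = 60
Ratio = 60 / 60 = 1.0

1.0


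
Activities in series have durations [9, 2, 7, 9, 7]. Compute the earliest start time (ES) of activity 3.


Activity 3 starts after activities 1 through 2 complete.
Predecessor durations: [9, 2]
ES = 9 + 2 = 11

11


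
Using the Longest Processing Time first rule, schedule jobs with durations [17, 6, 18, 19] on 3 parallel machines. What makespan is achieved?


Sort jobs in decreasing order (LPT): [19, 18, 17, 6]
Assign each job to the least loaded machine:
  Machine 1: jobs [19], load = 19
  Machine 2: jobs [18], load = 18
  Machine 3: jobs [17, 6], load = 23
Makespan = max load = 23

23


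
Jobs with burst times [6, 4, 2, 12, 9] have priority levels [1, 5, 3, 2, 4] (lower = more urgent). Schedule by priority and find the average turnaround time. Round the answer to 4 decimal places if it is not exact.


Sort by priority (ascending = highest first):
Order: [(1, 6), (2, 12), (3, 2), (4, 9), (5, 4)]
Completion times:
  Priority 1, burst=6, C=6
  Priority 2, burst=12, C=18
  Priority 3, burst=2, C=20
  Priority 4, burst=9, C=29
  Priority 5, burst=4, C=33
Average turnaround = 106/5 = 21.2

21.2


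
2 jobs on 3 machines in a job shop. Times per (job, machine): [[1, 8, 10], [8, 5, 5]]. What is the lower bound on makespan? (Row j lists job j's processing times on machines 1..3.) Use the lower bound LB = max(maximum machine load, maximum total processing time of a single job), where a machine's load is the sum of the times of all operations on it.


Machine loads:
  Machine 1: 1 + 8 = 9
  Machine 2: 8 + 5 = 13
  Machine 3: 10 + 5 = 15
Max machine load = 15
Job totals:
  Job 1: 19
  Job 2: 18
Max job total = 19
Lower bound = max(15, 19) = 19

19


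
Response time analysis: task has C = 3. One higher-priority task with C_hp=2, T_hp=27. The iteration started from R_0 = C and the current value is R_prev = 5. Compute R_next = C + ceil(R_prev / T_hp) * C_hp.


R_next = C + ceil(R_prev / T_hp) * C_hp
ceil(5 / 27) = ceil(0.1852) = 1
Interference = 1 * 2 = 2
R_next = 3 + 2 = 5
R_next = R_prev, so the iteration has converged (response time = 5).

5


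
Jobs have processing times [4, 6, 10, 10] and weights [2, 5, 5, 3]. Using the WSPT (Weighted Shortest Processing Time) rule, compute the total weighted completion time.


Compute p/w ratios and sort ascending (WSPT): [(6, 5), (4, 2), (10, 5), (10, 3)]
Compute weighted completion times:
  Job (p=6,w=5): C=6, w*C=5*6=30
  Job (p=4,w=2): C=10, w*C=2*10=20
  Job (p=10,w=5): C=20, w*C=5*20=100
  Job (p=10,w=3): C=30, w*C=3*30=90
Total weighted completion time = 240

240


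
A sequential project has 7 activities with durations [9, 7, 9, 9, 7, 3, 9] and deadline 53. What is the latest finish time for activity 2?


LF(activity 2) = deadline - sum of successor durations
Successors: activities 3 through 7 with durations [9, 9, 7, 3, 9]
Sum of successor durations = 37
LF = 53 - 37 = 16

16


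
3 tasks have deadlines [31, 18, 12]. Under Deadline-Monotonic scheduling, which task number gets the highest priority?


Sort tasks by relative deadline (ascending):
  Task 3: deadline = 12
  Task 2: deadline = 18
  Task 1: deadline = 31
Priority order (highest first): [3, 2, 1]
Highest priority task = 3

3


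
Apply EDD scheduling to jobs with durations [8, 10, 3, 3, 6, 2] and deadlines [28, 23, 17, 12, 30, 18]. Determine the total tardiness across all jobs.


Sort by due date (EDD order): [(3, 12), (3, 17), (2, 18), (10, 23), (8, 28), (6, 30)]
Compute completion times and tardiness:
  Job 1: p=3, d=12, C=3, tardiness=max(0,3-12)=0
  Job 2: p=3, d=17, C=6, tardiness=max(0,6-17)=0
  Job 3: p=2, d=18, C=8, tardiness=max(0,8-18)=0
  Job 4: p=10, d=23, C=18, tardiness=max(0,18-23)=0
  Job 5: p=8, d=28, C=26, tardiness=max(0,26-28)=0
  Job 6: p=6, d=30, C=32, tardiness=max(0,32-30)=2
Total tardiness = 2

2


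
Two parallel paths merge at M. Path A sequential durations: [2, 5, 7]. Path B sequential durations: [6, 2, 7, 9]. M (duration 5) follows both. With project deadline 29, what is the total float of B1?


Forward pass: ES(B1) = sum of predecessors on chain B = 0
EF = ES + duration = 0 + 6 = 6
Backward pass: LF(M) = deadline = 29; LS(M) = 29 - 5 = 24
LF(B1) = LS(M) - sum(successors on chain B) = 24 - 18 = 6
LS = LF - duration = 6 - 6 = 0
Total float = LS - ES = 0 - 0 = 0

0


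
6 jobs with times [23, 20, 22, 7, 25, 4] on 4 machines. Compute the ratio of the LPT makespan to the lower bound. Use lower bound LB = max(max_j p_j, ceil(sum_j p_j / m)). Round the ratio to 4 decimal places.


LPT order: [25, 23, 22, 20, 7, 4]
Machine loads after assignment: [25, 23, 26, 27]
LPT makespan = 27
Lower bound = max(max_job, ceil(total/4)) = max(25, 26) = 26
Ratio = 27 / 26 = 1.0385

1.0385


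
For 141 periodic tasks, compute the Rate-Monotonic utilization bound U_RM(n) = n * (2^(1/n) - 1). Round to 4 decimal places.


Compute 2^(1/141) = 1.0049280405
Subtract 1: 1.0049280405 - 1 = 0.0049280405
Multiply by n: 141 * 0.0049280405 = 0.6948537105
Round to 4 dp: 0.6949

0.6949


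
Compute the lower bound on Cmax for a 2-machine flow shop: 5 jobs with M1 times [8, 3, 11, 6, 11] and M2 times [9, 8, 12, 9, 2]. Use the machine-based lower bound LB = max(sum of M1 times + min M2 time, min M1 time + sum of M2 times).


LB1 = sum(M1 times) + min(M2 times) = 39 + 2 = 41
LB2 = min(M1 times) + sum(M2 times) = 3 + 40 = 43
Lower bound = max(LB1, LB2) = max(41, 43) = 43

43


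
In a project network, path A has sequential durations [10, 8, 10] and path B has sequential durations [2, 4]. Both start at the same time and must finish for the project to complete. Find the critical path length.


Path A total = 10 + 8 + 10 = 28
Path B total = 2 + 4 = 6
Critical path = longest path = max(28, 6) = 28

28


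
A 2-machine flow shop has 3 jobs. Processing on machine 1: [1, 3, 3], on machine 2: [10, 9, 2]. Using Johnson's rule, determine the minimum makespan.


Apply Johnson's rule:
  Group 1 (a <= b): [(1, 1, 10), (2, 3, 9)]
  Group 2 (a > b): [(3, 3, 2)]
Optimal job order: [1, 2, 3]
Schedule:
  Job 1: M1 done at 1, M2 done at 11
  Job 2: M1 done at 4, M2 done at 20
  Job 3: M1 done at 7, M2 done at 22
Makespan = 22

22


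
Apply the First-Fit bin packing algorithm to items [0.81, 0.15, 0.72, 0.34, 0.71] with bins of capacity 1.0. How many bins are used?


Place items sequentially using First-Fit:
  Item 0.81 -> new Bin 1
  Item 0.15 -> Bin 1 (now 0.96)
  Item 0.72 -> new Bin 2
  Item 0.34 -> new Bin 3
  Item 0.71 -> new Bin 4
Total bins used = 4

4


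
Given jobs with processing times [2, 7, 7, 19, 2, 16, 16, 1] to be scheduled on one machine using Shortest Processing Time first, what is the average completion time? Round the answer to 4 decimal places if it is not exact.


Sort jobs by processing time (SPT order): [1, 2, 2, 7, 7, 16, 16, 19]
Compute completion times sequentially:
  Job 1: processing = 1, completes at 1
  Job 2: processing = 2, completes at 3
  Job 3: processing = 2, completes at 5
  Job 4: processing = 7, completes at 12
  Job 5: processing = 7, completes at 19
  Job 6: processing = 16, completes at 35
  Job 7: processing = 16, completes at 51
  Job 8: processing = 19, completes at 70
Sum of completion times = 196
Average completion time = 196/8 = 24.5

24.5


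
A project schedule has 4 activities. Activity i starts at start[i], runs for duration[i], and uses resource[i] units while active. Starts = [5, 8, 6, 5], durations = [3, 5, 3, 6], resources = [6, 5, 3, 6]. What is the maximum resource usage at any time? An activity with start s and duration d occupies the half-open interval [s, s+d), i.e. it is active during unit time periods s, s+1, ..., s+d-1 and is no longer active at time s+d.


Each activity i is active on [start_i, start_i + duration_i).
Compute total resource usage per time slot:
  t=0: active resources = [], total = 0
  t=1: active resources = [], total = 0
  t=2: active resources = [], total = 0
  t=3: active resources = [], total = 0
  t=4: active resources = [], total = 0
  t=5: active resources = [6, 6], total = 12
  t=6: active resources = [6, 3, 6], total = 15
  t=7: active resources = [6, 3, 6], total = 15
  t=8: active resources = [5, 3, 6], total = 14
  t=9: active resources = [5, 6], total = 11
  t=10: active resources = [5, 6], total = 11
  t=11: active resources = [5], total = 5
  t=12: active resources = [5], total = 5
Peak resource demand = 15

15


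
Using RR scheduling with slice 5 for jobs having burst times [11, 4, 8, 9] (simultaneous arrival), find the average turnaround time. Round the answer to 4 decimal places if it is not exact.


Time quantum = 5
Execution trace:
  J1 runs 5 units, time = 5
  J2 runs 4 units, time = 9
  J3 runs 5 units, time = 14
  J4 runs 5 units, time = 19
  J1 runs 5 units, time = 24
  J3 runs 3 units, time = 27
  J4 runs 4 units, time = 31
  J1 runs 1 units, time = 32
Finish times: [32, 9, 27, 31]
Average turnaround = 99/4 = 24.75

24.75


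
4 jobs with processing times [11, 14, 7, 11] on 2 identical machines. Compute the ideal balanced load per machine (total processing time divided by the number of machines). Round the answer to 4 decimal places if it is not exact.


Total processing time = 11 + 14 + 7 + 11 = 43
Number of machines = 2
Ideal balanced load = 43 / 2 = 21.5

21.5


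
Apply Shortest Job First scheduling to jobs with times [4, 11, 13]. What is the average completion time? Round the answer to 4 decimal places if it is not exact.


SJF order (ascending): [4, 11, 13]
Completion times:
  Job 1: burst=4, C=4
  Job 2: burst=11, C=15
  Job 3: burst=13, C=28
Average completion = 47/3 = 15.6667

15.6667


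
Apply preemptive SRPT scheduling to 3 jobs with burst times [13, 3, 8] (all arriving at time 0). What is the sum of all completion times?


Since all jobs arrive at t=0, SRPT equals SPT ordering.
SPT order: [3, 8, 13]
Completion times:
  Job 1: p=3, C=3
  Job 2: p=8, C=11
  Job 3: p=13, C=24
Total completion time = 3 + 11 + 24 = 38

38


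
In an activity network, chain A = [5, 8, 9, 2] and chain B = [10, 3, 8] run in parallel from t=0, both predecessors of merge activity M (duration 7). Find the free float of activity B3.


ES(B3) = sum of predecessors on chain B = 13
EF(B3) = ES + duration = 13 + 8 = 21
Successor of B3 is M. ES(M) = max(sum(A), sum(B)) = max(24, 21) = 24
Free float = ES(successor) - EF(current) = 24 - 21 = 3

3


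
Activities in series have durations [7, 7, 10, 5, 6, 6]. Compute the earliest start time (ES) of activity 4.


Activity 4 starts after activities 1 through 3 complete.
Predecessor durations: [7, 7, 10]
ES = 7 + 7 + 10 = 24

24


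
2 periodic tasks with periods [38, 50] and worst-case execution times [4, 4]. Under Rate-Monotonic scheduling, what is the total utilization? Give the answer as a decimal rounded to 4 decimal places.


Compute individual utilizations (exact fractions):
  Task 1: C/T = 4/38 = 2/19 (approx. 0.1053)
  Task 2: C/T = 4/50 = 2/25 (approx. 0.08)
Total utilization U = 2/19 + 2/25 = 88/475
Rounded to 4 decimal places: U = 0.1853
RM (Liu & Layland) bound for 2 tasks = 0.828427; compare with U = 88/475 (approx. 0.185263)
U <= bound, so schedulable by RM sufficient condition.

0.1853


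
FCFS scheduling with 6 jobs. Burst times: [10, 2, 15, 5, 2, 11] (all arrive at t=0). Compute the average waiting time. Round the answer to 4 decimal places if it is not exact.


FCFS order (as given): [10, 2, 15, 5, 2, 11]
Waiting times:
  Job 1: wait = 0
  Job 2: wait = 10
  Job 3: wait = 12
  Job 4: wait = 27
  Job 5: wait = 32
  Job 6: wait = 34
Sum of waiting times = 115
Average waiting time = 115/6 = 19.1667

19.1667


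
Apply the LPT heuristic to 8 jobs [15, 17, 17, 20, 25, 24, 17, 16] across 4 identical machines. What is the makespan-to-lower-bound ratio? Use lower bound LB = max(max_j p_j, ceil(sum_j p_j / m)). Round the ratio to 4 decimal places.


LPT order: [25, 24, 20, 17, 17, 17, 16, 15]
Machine loads after assignment: [40, 40, 37, 34]
LPT makespan = 40
Lower bound = max(max_job, ceil(total/4)) = max(25, 38) = 38
Ratio = 40 / 38 = 1.0526

1.0526


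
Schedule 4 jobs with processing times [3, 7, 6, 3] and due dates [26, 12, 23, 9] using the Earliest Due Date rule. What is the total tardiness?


Sort by due date (EDD order): [(3, 9), (7, 12), (6, 23), (3, 26)]
Compute completion times and tardiness:
  Job 1: p=3, d=9, C=3, tardiness=max(0,3-9)=0
  Job 2: p=7, d=12, C=10, tardiness=max(0,10-12)=0
  Job 3: p=6, d=23, C=16, tardiness=max(0,16-23)=0
  Job 4: p=3, d=26, C=19, tardiness=max(0,19-26)=0
Total tardiness = 0

0


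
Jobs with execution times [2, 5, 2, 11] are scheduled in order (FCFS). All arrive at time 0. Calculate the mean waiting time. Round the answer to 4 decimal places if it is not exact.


FCFS order (as given): [2, 5, 2, 11]
Waiting times:
  Job 1: wait = 0
  Job 2: wait = 2
  Job 3: wait = 7
  Job 4: wait = 9
Sum of waiting times = 18
Average waiting time = 18/4 = 4.5

4.5


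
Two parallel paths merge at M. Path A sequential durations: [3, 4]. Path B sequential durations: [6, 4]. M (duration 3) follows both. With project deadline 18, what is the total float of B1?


Forward pass: ES(B1) = sum of predecessors on chain B = 0
EF = ES + duration = 0 + 6 = 6
Backward pass: LF(M) = deadline = 18; LS(M) = 18 - 3 = 15
LF(B1) = LS(M) - sum(successors on chain B) = 15 - 4 = 11
LS = LF - duration = 11 - 6 = 5
Total float = LS - ES = 5 - 0 = 5

5


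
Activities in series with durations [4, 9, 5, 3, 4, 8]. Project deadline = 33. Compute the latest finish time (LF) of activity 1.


LF(activity 1) = deadline - sum of successor durations
Successors: activities 2 through 6 with durations [9, 5, 3, 4, 8]
Sum of successor durations = 29
LF = 33 - 29 = 4

4


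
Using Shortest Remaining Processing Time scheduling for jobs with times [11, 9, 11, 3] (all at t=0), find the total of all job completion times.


Since all jobs arrive at t=0, SRPT equals SPT ordering.
SPT order: [3, 9, 11, 11]
Completion times:
  Job 1: p=3, C=3
  Job 2: p=9, C=12
  Job 3: p=11, C=23
  Job 4: p=11, C=34
Total completion time = 3 + 12 + 23 + 34 = 72

72


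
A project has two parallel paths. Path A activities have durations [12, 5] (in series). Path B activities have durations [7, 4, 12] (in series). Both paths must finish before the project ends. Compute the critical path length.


Path A total = 12 + 5 = 17
Path B total = 7 + 4 + 12 = 23
Critical path = longest path = max(17, 23) = 23

23


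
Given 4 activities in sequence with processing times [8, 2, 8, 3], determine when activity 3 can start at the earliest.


Activity 3 starts after activities 1 through 2 complete.
Predecessor durations: [8, 2]
ES = 8 + 2 = 10

10


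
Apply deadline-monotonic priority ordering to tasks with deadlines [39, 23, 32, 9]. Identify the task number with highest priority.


Sort tasks by relative deadline (ascending):
  Task 4: deadline = 9
  Task 2: deadline = 23
  Task 3: deadline = 32
  Task 1: deadline = 39
Priority order (highest first): [4, 2, 3, 1]
Highest priority task = 4

4


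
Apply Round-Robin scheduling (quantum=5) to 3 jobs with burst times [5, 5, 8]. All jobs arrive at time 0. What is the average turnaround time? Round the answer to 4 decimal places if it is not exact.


Time quantum = 5
Execution trace:
  J1 runs 5 units, time = 5
  J2 runs 5 units, time = 10
  J3 runs 5 units, time = 15
  J3 runs 3 units, time = 18
Finish times: [5, 10, 18]
Average turnaround = 33/3 = 11.0

11.0


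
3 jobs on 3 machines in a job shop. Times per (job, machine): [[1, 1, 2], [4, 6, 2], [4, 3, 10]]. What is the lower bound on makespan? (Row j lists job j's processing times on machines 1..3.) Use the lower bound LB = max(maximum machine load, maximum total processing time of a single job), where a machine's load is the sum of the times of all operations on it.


Machine loads:
  Machine 1: 1 + 4 + 4 = 9
  Machine 2: 1 + 6 + 3 = 10
  Machine 3: 2 + 2 + 10 = 14
Max machine load = 14
Job totals:
  Job 1: 4
  Job 2: 12
  Job 3: 17
Max job total = 17
Lower bound = max(14, 17) = 17

17


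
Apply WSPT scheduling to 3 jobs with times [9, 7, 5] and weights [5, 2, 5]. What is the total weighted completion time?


Compute p/w ratios and sort ascending (WSPT): [(5, 5), (9, 5), (7, 2)]
Compute weighted completion times:
  Job (p=5,w=5): C=5, w*C=5*5=25
  Job (p=9,w=5): C=14, w*C=5*14=70
  Job (p=7,w=2): C=21, w*C=2*21=42
Total weighted completion time = 137

137


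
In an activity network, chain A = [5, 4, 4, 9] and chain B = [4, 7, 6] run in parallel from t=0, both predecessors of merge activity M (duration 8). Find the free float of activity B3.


ES(B3) = sum of predecessors on chain B = 11
EF(B3) = ES + duration = 11 + 6 = 17
Successor of B3 is M. ES(M) = max(sum(A), sum(B)) = max(22, 17) = 22
Free float = ES(successor) - EF(current) = 22 - 17 = 5

5


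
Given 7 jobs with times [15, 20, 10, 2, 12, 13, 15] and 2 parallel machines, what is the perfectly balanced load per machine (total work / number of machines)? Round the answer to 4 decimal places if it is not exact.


Total processing time = 15 + 20 + 10 + 2 + 12 + 13 + 15 = 87
Number of machines = 2
Ideal balanced load = 87 / 2 = 43.5

43.5


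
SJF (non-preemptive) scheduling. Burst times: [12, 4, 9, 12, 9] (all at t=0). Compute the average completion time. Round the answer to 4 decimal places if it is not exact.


SJF order (ascending): [4, 9, 9, 12, 12]
Completion times:
  Job 1: burst=4, C=4
  Job 2: burst=9, C=13
  Job 3: burst=9, C=22
  Job 4: burst=12, C=34
  Job 5: burst=12, C=46
Average completion = 119/5 = 23.8

23.8


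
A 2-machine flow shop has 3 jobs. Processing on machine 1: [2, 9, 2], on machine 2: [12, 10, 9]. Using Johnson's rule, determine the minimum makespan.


Apply Johnson's rule:
  Group 1 (a <= b): [(1, 2, 12), (3, 2, 9), (2, 9, 10)]
  Group 2 (a > b): []
Optimal job order: [1, 3, 2]
Schedule:
  Job 1: M1 done at 2, M2 done at 14
  Job 3: M1 done at 4, M2 done at 23
  Job 2: M1 done at 13, M2 done at 33
Makespan = 33

33


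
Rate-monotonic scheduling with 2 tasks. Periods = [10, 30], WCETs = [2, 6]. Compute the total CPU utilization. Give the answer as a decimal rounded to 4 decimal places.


Compute individual utilizations (exact fractions):
  Task 1: C/T = 2/10 = 1/5 (approx. 0.2)
  Task 2: C/T = 6/30 = 1/5 (approx. 0.2)
Total utilization U = 1/5 + 1/5 = 2/5
Rounded to 4 decimal places: U = 0.4000
RM (Liu & Layland) bound for 2 tasks = 0.828427; compare with U = 2/5 (approx. 0.400000)
U <= bound, so schedulable by RM sufficient condition.

0.4000


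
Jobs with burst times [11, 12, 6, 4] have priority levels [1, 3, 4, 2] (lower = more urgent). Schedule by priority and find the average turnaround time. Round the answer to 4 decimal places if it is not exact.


Sort by priority (ascending = highest first):
Order: [(1, 11), (2, 4), (3, 12), (4, 6)]
Completion times:
  Priority 1, burst=11, C=11
  Priority 2, burst=4, C=15
  Priority 3, burst=12, C=27
  Priority 4, burst=6, C=33
Average turnaround = 86/4 = 21.5

21.5


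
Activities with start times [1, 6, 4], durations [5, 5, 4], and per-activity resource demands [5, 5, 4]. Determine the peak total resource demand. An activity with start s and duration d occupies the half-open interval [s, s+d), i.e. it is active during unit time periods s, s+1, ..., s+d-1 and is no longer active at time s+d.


Each activity i is active on [start_i, start_i + duration_i).
Compute total resource usage per time slot:
  t=0: active resources = [], total = 0
  t=1: active resources = [5], total = 5
  t=2: active resources = [5], total = 5
  t=3: active resources = [5], total = 5
  t=4: active resources = [5, 4], total = 9
  t=5: active resources = [5, 4], total = 9
  t=6: active resources = [5, 4], total = 9
  t=7: active resources = [5, 4], total = 9
  t=8: active resources = [5], total = 5
  t=9: active resources = [5], total = 5
  t=10: active resources = [5], total = 5
Peak resource demand = 9

9


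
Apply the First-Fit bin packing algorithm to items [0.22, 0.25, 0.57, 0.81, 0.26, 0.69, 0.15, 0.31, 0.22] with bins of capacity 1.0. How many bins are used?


Place items sequentially using First-Fit:
  Item 0.22 -> new Bin 1
  Item 0.25 -> Bin 1 (now 0.47)
  Item 0.57 -> new Bin 2
  Item 0.81 -> new Bin 3
  Item 0.26 -> Bin 1 (now 0.73)
  Item 0.69 -> new Bin 4
  Item 0.15 -> Bin 1 (now 0.88)
  Item 0.31 -> Bin 2 (now 0.88)
  Item 0.22 -> Bin 4 (now 0.91)
Total bins used = 4

4


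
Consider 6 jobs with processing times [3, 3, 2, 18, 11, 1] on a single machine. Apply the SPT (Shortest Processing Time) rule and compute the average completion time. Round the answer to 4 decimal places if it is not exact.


Sort jobs by processing time (SPT order): [1, 2, 3, 3, 11, 18]
Compute completion times sequentially:
  Job 1: processing = 1, completes at 1
  Job 2: processing = 2, completes at 3
  Job 3: processing = 3, completes at 6
  Job 4: processing = 3, completes at 9
  Job 5: processing = 11, completes at 20
  Job 6: processing = 18, completes at 38
Sum of completion times = 77
Average completion time = 77/6 = 12.8333

12.8333


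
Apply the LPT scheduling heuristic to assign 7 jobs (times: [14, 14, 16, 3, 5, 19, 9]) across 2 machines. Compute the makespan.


Sort jobs in decreasing order (LPT): [19, 16, 14, 14, 9, 5, 3]
Assign each job to the least loaded machine:
  Machine 1: jobs [19, 14, 5, 3], load = 41
  Machine 2: jobs [16, 14, 9], load = 39
Makespan = max load = 41

41


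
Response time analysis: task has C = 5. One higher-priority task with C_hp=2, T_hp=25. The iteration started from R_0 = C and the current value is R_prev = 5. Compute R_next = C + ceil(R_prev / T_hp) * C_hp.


R_next = C + ceil(R_prev / T_hp) * C_hp
ceil(5 / 25) = ceil(0.2) = 1
Interference = 1 * 2 = 2
R_next = 5 + 2 = 7

7


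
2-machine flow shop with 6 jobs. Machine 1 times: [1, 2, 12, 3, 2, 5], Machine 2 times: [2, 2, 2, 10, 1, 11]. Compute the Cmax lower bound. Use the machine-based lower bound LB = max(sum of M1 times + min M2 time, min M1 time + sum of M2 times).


LB1 = sum(M1 times) + min(M2 times) = 25 + 1 = 26
LB2 = min(M1 times) + sum(M2 times) = 1 + 28 = 29
Lower bound = max(LB1, LB2) = max(26, 29) = 29

29


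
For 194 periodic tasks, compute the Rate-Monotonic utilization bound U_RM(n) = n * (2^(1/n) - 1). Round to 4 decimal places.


Compute 2^(1/194) = 1.0035793141
Subtract 1: 1.0035793141 - 1 = 0.0035793141
Multiply by n: 194 * 0.0035793141 = 0.6943869354
Round to 4 dp: 0.6944

0.6944


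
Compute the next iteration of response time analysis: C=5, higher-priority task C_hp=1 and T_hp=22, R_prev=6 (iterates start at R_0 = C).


R_next = C + ceil(R_prev / T_hp) * C_hp
ceil(6 / 22) = ceil(0.2727) = 1
Interference = 1 * 1 = 1
R_next = 5 + 1 = 6
R_next = R_prev, so the iteration has converged (response time = 6).

6


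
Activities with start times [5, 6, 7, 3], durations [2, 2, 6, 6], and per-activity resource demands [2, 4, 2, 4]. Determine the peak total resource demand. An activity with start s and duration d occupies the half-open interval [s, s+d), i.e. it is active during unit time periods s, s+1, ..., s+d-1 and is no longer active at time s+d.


Each activity i is active on [start_i, start_i + duration_i).
Compute total resource usage per time slot:
  t=0: active resources = [], total = 0
  t=1: active resources = [], total = 0
  t=2: active resources = [], total = 0
  t=3: active resources = [4], total = 4
  t=4: active resources = [4], total = 4
  t=5: active resources = [2, 4], total = 6
  t=6: active resources = [2, 4, 4], total = 10
  t=7: active resources = [4, 2, 4], total = 10
  t=8: active resources = [2, 4], total = 6
  t=9: active resources = [2], total = 2
  t=10: active resources = [2], total = 2
  t=11: active resources = [2], total = 2
  t=12: active resources = [2], total = 2
Peak resource demand = 10

10


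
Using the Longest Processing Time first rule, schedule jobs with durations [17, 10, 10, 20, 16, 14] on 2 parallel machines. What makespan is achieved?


Sort jobs in decreasing order (LPT): [20, 17, 16, 14, 10, 10]
Assign each job to the least loaded machine:
  Machine 1: jobs [20, 14, 10], load = 44
  Machine 2: jobs [17, 16, 10], load = 43
Makespan = max load = 44

44


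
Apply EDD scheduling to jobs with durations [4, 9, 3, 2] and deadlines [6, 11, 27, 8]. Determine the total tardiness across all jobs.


Sort by due date (EDD order): [(4, 6), (2, 8), (9, 11), (3, 27)]
Compute completion times and tardiness:
  Job 1: p=4, d=6, C=4, tardiness=max(0,4-6)=0
  Job 2: p=2, d=8, C=6, tardiness=max(0,6-8)=0
  Job 3: p=9, d=11, C=15, tardiness=max(0,15-11)=4
  Job 4: p=3, d=27, C=18, tardiness=max(0,18-27)=0
Total tardiness = 4

4


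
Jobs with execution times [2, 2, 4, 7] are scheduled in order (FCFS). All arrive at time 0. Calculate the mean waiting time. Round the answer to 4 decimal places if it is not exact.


FCFS order (as given): [2, 2, 4, 7]
Waiting times:
  Job 1: wait = 0
  Job 2: wait = 2
  Job 3: wait = 4
  Job 4: wait = 8
Sum of waiting times = 14
Average waiting time = 14/4 = 3.5

3.5


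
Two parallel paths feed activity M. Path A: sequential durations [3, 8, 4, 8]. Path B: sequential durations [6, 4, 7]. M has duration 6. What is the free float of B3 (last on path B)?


ES(B3) = sum of predecessors on chain B = 10
EF(B3) = ES + duration = 10 + 7 = 17
Successor of B3 is M. ES(M) = max(sum(A), sum(B)) = max(23, 17) = 23
Free float = ES(successor) - EF(current) = 23 - 17 = 6

6


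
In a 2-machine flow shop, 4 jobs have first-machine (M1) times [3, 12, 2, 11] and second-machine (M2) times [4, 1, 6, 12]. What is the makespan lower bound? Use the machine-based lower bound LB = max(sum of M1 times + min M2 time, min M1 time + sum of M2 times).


LB1 = sum(M1 times) + min(M2 times) = 28 + 1 = 29
LB2 = min(M1 times) + sum(M2 times) = 2 + 23 = 25
Lower bound = max(LB1, LB2) = max(29, 25) = 29

29


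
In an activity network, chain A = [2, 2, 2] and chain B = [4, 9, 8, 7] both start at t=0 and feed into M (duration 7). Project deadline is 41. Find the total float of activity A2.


Forward pass: ES(A2) = sum of predecessors on chain A = 2
EF = ES + duration = 2 + 2 = 4
Backward pass: LF(M) = deadline = 41; LS(M) = 41 - 7 = 34
LF(A2) = LS(M) - sum(successors on chain A) = 34 - 2 = 32
LS = LF - duration = 32 - 2 = 30
Total float = LS - ES = 30 - 2 = 28

28


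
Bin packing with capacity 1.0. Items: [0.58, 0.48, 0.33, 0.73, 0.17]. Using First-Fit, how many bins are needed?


Place items sequentially using First-Fit:
  Item 0.58 -> new Bin 1
  Item 0.48 -> new Bin 2
  Item 0.33 -> Bin 1 (now 0.91)
  Item 0.73 -> new Bin 3
  Item 0.17 -> Bin 2 (now 0.65)
Total bins used = 3

3


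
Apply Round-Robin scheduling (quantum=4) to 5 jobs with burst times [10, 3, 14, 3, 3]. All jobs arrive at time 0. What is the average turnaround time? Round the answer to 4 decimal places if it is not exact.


Time quantum = 4
Execution trace:
  J1 runs 4 units, time = 4
  J2 runs 3 units, time = 7
  J3 runs 4 units, time = 11
  J4 runs 3 units, time = 14
  J5 runs 3 units, time = 17
  J1 runs 4 units, time = 21
  J3 runs 4 units, time = 25
  J1 runs 2 units, time = 27
  J3 runs 4 units, time = 31
  J3 runs 2 units, time = 33
Finish times: [27, 7, 33, 14, 17]
Average turnaround = 98/5 = 19.6

19.6


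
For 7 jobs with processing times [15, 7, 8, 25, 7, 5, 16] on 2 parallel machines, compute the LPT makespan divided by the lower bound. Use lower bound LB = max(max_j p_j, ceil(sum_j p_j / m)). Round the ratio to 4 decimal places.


LPT order: [25, 16, 15, 8, 7, 7, 5]
Machine loads after assignment: [40, 43]
LPT makespan = 43
Lower bound = max(max_job, ceil(total/2)) = max(25, 42) = 42
Ratio = 43 / 42 = 1.0238

1.0238


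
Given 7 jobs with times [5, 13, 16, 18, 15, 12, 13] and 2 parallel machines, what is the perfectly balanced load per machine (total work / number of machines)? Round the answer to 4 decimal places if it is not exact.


Total processing time = 5 + 13 + 16 + 18 + 15 + 12 + 13 = 92
Number of machines = 2
Ideal balanced load = 92 / 2 = 46.0

46.0


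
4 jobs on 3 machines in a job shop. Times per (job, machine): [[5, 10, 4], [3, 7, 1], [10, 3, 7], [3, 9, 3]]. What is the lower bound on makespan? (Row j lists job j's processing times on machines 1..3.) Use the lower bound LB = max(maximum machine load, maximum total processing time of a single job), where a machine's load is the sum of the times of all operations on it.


Machine loads:
  Machine 1: 5 + 3 + 10 + 3 = 21
  Machine 2: 10 + 7 + 3 + 9 = 29
  Machine 3: 4 + 1 + 7 + 3 = 15
Max machine load = 29
Job totals:
  Job 1: 19
  Job 2: 11
  Job 3: 20
  Job 4: 15
Max job total = 20
Lower bound = max(29, 20) = 29

29


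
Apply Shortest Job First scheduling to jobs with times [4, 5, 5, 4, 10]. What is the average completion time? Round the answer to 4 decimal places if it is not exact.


SJF order (ascending): [4, 4, 5, 5, 10]
Completion times:
  Job 1: burst=4, C=4
  Job 2: burst=4, C=8
  Job 3: burst=5, C=13
  Job 4: burst=5, C=18
  Job 5: burst=10, C=28
Average completion = 71/5 = 14.2

14.2


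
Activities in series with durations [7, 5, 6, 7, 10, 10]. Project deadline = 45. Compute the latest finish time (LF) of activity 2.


LF(activity 2) = deadline - sum of successor durations
Successors: activities 3 through 6 with durations [6, 7, 10, 10]
Sum of successor durations = 33
LF = 45 - 33 = 12

12


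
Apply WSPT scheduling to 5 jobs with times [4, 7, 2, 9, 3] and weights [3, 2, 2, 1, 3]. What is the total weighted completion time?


Compute p/w ratios and sort ascending (WSPT): [(2, 2), (3, 3), (4, 3), (7, 2), (9, 1)]
Compute weighted completion times:
  Job (p=2,w=2): C=2, w*C=2*2=4
  Job (p=3,w=3): C=5, w*C=3*5=15
  Job (p=4,w=3): C=9, w*C=3*9=27
  Job (p=7,w=2): C=16, w*C=2*16=32
  Job (p=9,w=1): C=25, w*C=1*25=25
Total weighted completion time = 103

103


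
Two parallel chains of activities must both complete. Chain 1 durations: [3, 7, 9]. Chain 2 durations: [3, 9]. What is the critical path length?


Path A total = 3 + 7 + 9 = 19
Path B total = 3 + 9 = 12
Critical path = longest path = max(19, 12) = 19

19


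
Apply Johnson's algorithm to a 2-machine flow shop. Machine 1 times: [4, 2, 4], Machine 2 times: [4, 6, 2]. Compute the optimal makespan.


Apply Johnson's rule:
  Group 1 (a <= b): [(2, 2, 6), (1, 4, 4)]
  Group 2 (a > b): [(3, 4, 2)]
Optimal job order: [2, 1, 3]
Schedule:
  Job 2: M1 done at 2, M2 done at 8
  Job 1: M1 done at 6, M2 done at 12
  Job 3: M1 done at 10, M2 done at 14
Makespan = 14

14


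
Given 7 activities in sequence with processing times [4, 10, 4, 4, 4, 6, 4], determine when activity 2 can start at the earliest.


Activity 2 starts after activities 1 through 1 complete.
Predecessor durations: [4]
ES = 4 = 4

4


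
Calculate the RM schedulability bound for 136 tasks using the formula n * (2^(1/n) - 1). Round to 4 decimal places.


Compute 2^(1/136) = 1.0051096806
Subtract 1: 1.0051096806 - 1 = 0.0051096806
Multiply by n: 136 * 0.0051096806 = 0.6949165616
Round to 4 dp: 0.6949

0.6949


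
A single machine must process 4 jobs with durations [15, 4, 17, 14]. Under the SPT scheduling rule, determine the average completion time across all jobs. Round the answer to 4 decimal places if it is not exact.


Sort jobs by processing time (SPT order): [4, 14, 15, 17]
Compute completion times sequentially:
  Job 1: processing = 4, completes at 4
  Job 2: processing = 14, completes at 18
  Job 3: processing = 15, completes at 33
  Job 4: processing = 17, completes at 50
Sum of completion times = 105
Average completion time = 105/4 = 26.25

26.25


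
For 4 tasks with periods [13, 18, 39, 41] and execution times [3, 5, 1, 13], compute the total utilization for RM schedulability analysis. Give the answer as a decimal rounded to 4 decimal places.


Compute individual utilizations (exact fractions):
  Task 1: C/T = 3/13 (approx. 0.2308)
  Task 2: C/T = 5/18 (approx. 0.2778)
  Task 3: C/T = 1/39 (approx. 0.0256)
  Task 4: C/T = 13/41 (approx. 0.3171)
Total utilization U = 3/13 + 5/18 + 1/39 + 13/41 = 8167/9594
Rounded to 4 decimal places: U = 0.8513
RM (Liu & Layland) bound for 4 tasks = 0.756828; compare with U = 8167/9594 (approx. 0.851261)
bound < U <= 1, so the RM sufficient condition is not met (inconclusive; an exact test such as response-time analysis is needed).

0.8513


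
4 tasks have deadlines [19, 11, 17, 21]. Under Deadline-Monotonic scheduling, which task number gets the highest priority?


Sort tasks by relative deadline (ascending):
  Task 2: deadline = 11
  Task 3: deadline = 17
  Task 1: deadline = 19
  Task 4: deadline = 21
Priority order (highest first): [2, 3, 1, 4]
Highest priority task = 2

2


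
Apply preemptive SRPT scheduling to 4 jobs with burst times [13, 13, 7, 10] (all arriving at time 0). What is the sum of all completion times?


Since all jobs arrive at t=0, SRPT equals SPT ordering.
SPT order: [7, 10, 13, 13]
Completion times:
  Job 1: p=7, C=7
  Job 2: p=10, C=17
  Job 3: p=13, C=30
  Job 4: p=13, C=43
Total completion time = 7 + 17 + 30 + 43 = 97

97


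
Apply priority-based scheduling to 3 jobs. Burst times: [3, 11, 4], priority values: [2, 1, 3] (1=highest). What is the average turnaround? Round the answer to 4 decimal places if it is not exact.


Sort by priority (ascending = highest first):
Order: [(1, 11), (2, 3), (3, 4)]
Completion times:
  Priority 1, burst=11, C=11
  Priority 2, burst=3, C=14
  Priority 3, burst=4, C=18
Average turnaround = 43/3 = 14.3333

14.3333


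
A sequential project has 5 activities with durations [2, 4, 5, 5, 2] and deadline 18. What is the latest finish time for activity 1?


LF(activity 1) = deadline - sum of successor durations
Successors: activities 2 through 5 with durations [4, 5, 5, 2]
Sum of successor durations = 16
LF = 18 - 16 = 2

2


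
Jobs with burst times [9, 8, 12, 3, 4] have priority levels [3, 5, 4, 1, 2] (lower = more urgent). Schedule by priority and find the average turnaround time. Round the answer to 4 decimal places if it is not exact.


Sort by priority (ascending = highest first):
Order: [(1, 3), (2, 4), (3, 9), (4, 12), (5, 8)]
Completion times:
  Priority 1, burst=3, C=3
  Priority 2, burst=4, C=7
  Priority 3, burst=9, C=16
  Priority 4, burst=12, C=28
  Priority 5, burst=8, C=36
Average turnaround = 90/5 = 18.0

18.0


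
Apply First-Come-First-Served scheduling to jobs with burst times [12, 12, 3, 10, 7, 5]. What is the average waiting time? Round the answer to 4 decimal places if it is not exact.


FCFS order (as given): [12, 12, 3, 10, 7, 5]
Waiting times:
  Job 1: wait = 0
  Job 2: wait = 12
  Job 3: wait = 24
  Job 4: wait = 27
  Job 5: wait = 37
  Job 6: wait = 44
Sum of waiting times = 144
Average waiting time = 144/6 = 24.0

24.0


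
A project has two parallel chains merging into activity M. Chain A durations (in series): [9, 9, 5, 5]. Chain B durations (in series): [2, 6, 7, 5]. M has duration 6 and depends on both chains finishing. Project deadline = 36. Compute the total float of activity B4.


Forward pass: ES(B4) = sum of predecessors on chain B = 15
EF = ES + duration = 15 + 5 = 20
Backward pass: LF(M) = deadline = 36; LS(M) = 36 - 6 = 30
LF(B4) = LS(M) - sum(successors on chain B) = 30 - 0 = 30
LS = LF - duration = 30 - 5 = 25
Total float = LS - ES = 25 - 15 = 10

10


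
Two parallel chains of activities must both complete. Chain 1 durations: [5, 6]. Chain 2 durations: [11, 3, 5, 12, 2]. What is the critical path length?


Path A total = 5 + 6 = 11
Path B total = 11 + 3 + 5 + 12 + 2 = 33
Critical path = longest path = max(11, 33) = 33

33


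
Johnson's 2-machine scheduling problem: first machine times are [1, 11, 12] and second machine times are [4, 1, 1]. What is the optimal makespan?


Apply Johnson's rule:
  Group 1 (a <= b): [(1, 1, 4)]
  Group 2 (a > b): [(2, 11, 1), (3, 12, 1)]
Optimal job order: [1, 2, 3]
Schedule:
  Job 1: M1 done at 1, M2 done at 5
  Job 2: M1 done at 12, M2 done at 13
  Job 3: M1 done at 24, M2 done at 25
Makespan = 25

25


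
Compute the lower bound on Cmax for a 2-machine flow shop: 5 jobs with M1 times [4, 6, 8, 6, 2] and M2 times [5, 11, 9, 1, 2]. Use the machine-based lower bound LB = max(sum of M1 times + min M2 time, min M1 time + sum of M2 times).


LB1 = sum(M1 times) + min(M2 times) = 26 + 1 = 27
LB2 = min(M1 times) + sum(M2 times) = 2 + 28 = 30
Lower bound = max(LB1, LB2) = max(27, 30) = 30

30


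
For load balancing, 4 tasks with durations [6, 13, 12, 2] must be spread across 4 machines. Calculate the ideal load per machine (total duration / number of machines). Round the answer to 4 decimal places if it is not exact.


Total processing time = 6 + 13 + 12 + 2 = 33
Number of machines = 4
Ideal balanced load = 33 / 4 = 8.25

8.25


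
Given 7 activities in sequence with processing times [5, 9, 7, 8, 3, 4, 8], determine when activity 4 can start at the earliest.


Activity 4 starts after activities 1 through 3 complete.
Predecessor durations: [5, 9, 7]
ES = 5 + 9 + 7 = 21

21


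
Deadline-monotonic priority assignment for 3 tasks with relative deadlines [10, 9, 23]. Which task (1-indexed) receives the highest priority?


Sort tasks by relative deadline (ascending):
  Task 2: deadline = 9
  Task 1: deadline = 10
  Task 3: deadline = 23
Priority order (highest first): [2, 1, 3]
Highest priority task = 2

2


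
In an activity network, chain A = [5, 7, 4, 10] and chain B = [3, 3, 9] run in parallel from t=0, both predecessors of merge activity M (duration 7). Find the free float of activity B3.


ES(B3) = sum of predecessors on chain B = 6
EF(B3) = ES + duration = 6 + 9 = 15
Successor of B3 is M. ES(M) = max(sum(A), sum(B)) = max(26, 15) = 26
Free float = ES(successor) - EF(current) = 26 - 15 = 11

11


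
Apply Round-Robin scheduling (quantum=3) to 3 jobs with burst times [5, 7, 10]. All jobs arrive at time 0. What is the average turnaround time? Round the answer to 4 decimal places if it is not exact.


Time quantum = 3
Execution trace:
  J1 runs 3 units, time = 3
  J2 runs 3 units, time = 6
  J3 runs 3 units, time = 9
  J1 runs 2 units, time = 11
  J2 runs 3 units, time = 14
  J3 runs 3 units, time = 17
  J2 runs 1 units, time = 18
  J3 runs 3 units, time = 21
  J3 runs 1 units, time = 22
Finish times: [11, 18, 22]
Average turnaround = 51/3 = 17.0

17.0


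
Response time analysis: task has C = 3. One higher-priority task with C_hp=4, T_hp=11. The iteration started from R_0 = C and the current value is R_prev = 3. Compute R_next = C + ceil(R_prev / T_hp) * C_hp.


R_next = C + ceil(R_prev / T_hp) * C_hp
ceil(3 / 11) = ceil(0.2727) = 1
Interference = 1 * 4 = 4
R_next = 3 + 4 = 7

7


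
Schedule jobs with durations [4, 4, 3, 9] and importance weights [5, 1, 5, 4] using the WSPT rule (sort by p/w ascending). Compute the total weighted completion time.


Compute p/w ratios and sort ascending (WSPT): [(3, 5), (4, 5), (9, 4), (4, 1)]
Compute weighted completion times:
  Job (p=3,w=5): C=3, w*C=5*3=15
  Job (p=4,w=5): C=7, w*C=5*7=35
  Job (p=9,w=4): C=16, w*C=4*16=64
  Job (p=4,w=1): C=20, w*C=1*20=20
Total weighted completion time = 134

134


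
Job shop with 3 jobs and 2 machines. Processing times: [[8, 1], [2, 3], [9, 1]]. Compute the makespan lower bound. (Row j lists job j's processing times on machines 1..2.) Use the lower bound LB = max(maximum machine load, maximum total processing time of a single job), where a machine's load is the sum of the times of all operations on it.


Machine loads:
  Machine 1: 8 + 2 + 9 = 19
  Machine 2: 1 + 3 + 1 = 5
Max machine load = 19
Job totals:
  Job 1: 9
  Job 2: 5
  Job 3: 10
Max job total = 10
Lower bound = max(19, 10) = 19

19
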